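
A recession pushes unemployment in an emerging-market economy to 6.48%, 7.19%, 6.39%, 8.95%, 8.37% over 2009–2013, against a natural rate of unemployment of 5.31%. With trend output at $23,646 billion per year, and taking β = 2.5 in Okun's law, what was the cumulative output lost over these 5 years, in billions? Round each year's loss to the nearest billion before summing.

$6,402 billion

Year 2009: gap = -2.5 × (6.48 - 5.31) = -2.925%, loss ≈ 23646 × 2.925/100 ≈ 692.
Year 2010: gap = -2.5 × (7.19 - 5.31) = -4.7%, loss ≈ 23646 × 4.7/100 ≈ 1111.
Year 2011: gap = -2.5 × (6.39 - 5.31) = -2.7%, loss ≈ 23646 × 2.7/100 ≈ 638.
Year 2012: gap = -2.5 × (8.95 - 5.31) = -9.1%, loss ≈ 23646 × 9.1/100 ≈ 2152.
Year 2013: gap = -2.5 × (8.37 - 5.31) = -7.65%, loss ≈ 23646 × 7.65/100 ≈ 1809.
Total lost output = 692 + 1111 + 638 + 2152 + 1809 = 6402 billion.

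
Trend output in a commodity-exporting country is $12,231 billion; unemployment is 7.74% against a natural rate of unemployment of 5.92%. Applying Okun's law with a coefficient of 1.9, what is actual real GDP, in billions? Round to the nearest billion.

Unemployment gap = 7.74 - 5.92 = 1.82 points, so the output gap is -1.9 × 1.82 = -3.458%.
Actual GDP = 12231 × (1 - 3.458/100) = 12231 × 0.96542 ≈ 11808 billion.

$11,808 billion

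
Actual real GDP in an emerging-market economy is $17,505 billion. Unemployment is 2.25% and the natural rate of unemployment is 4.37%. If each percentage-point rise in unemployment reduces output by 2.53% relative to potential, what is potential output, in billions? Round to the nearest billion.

$16,614 billion

Unemployment gap = 2.25 - 4.37 = -2.12 points, so output gap = -2.53 × (-2.12) = 5.3636%.
Since Y = Y* × (1 + gap/100), Y* = 17505/1.053636 ≈ 16614 billion.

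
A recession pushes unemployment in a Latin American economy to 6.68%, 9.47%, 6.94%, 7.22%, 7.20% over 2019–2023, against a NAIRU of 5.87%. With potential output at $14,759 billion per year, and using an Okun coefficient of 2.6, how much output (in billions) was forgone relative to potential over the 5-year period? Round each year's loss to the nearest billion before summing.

Year 2019: gap = -2.6 × (6.68 - 5.87) = -2.106%, loss ≈ 14759 × 2.106/100 ≈ 311.
Year 2020: gap = -2.6 × (9.47 - 5.87) = -9.36%, loss ≈ 14759 × 9.36/100 ≈ 1381.
Year 2021: gap = -2.6 × (6.94 - 5.87) = -2.782%, loss ≈ 14759 × 2.782/100 ≈ 411.
Year 2022: gap = -2.6 × (7.22 - 5.87) = -3.51%, loss ≈ 14759 × 3.51/100 ≈ 518.
Year 2023: gap = -2.6 × (7.2 - 5.87) = -3.458%, loss ≈ 14759 × 3.458/100 ≈ 510.
Total lost output = 311 + 1381 + 411 + 518 + 510 = 3131 billion.

$3,131 billion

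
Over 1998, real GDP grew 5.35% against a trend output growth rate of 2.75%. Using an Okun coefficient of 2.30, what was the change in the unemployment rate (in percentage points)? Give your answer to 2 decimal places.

Growth-rate Okun's law: g_Y = g_Y* - β × Δu, so Δu = (g_Y* - g_Y)/β.
Δu = (2.75 - 5.35)/2.30 = -2.6/2.30 = -1.13 percentage points.

-1.13 percentage points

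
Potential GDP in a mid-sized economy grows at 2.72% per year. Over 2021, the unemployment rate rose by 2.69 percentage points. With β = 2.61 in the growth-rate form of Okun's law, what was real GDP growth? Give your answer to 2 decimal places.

Growth-rate Okun's law: g_Y = g_Y* - β × Δu.
g_Y = 2.72 - 2.61 × (2.69) = 2.72 - 7.0209 = -4.3009%, i.e. -4.30% to 2 d.p.

-4.30%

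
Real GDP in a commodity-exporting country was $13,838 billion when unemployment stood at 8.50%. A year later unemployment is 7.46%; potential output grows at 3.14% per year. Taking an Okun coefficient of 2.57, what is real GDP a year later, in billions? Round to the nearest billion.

Δu = 7.46 - 8.5 = -1.04 points.
Okun's law (growth form): g_Y = g_Y* - β × Δu = 3.14 - 2.57 × (-1.04) = 3.14 + 2.6728 = 5.8128%.
Real GDP in the next year = 13838 × (1 + 5.8128/100) = 13838 × 1.058128 ≈ 14642 billion.

$14,642 billion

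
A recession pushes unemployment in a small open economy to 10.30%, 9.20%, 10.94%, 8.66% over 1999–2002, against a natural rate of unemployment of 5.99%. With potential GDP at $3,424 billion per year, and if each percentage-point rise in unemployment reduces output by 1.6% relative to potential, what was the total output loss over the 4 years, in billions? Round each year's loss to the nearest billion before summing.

Year 1999: gap = -1.6 × (10.3 - 5.99) = -6.896%, loss ≈ 3424 × 6.896/100 ≈ 236.
Year 2000: gap = -1.6 × (9.2 - 5.99) = -5.136%, loss ≈ 3424 × 5.136/100 ≈ 176.
Year 2001: gap = -1.6 × (10.94 - 5.99) = -7.92%, loss ≈ 3424 × 7.92/100 ≈ 271.
Year 2002: gap = -1.6 × (8.66 - 5.99) = -4.272%, loss ≈ 3424 × 4.272/100 ≈ 146.
Total lost output = 236 + 176 + 271 + 146 = 829 billion.

$829 billion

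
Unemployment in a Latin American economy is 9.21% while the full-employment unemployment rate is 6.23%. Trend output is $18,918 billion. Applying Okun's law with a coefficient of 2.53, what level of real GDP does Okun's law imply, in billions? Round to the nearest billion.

Unemployment gap = 9.21 - 6.23 = 2.98 points, so the output gap is -2.53 × 2.98 = -7.5394%.
Actual GDP = 18918 × (1 - 7.5394/100) = 18918 × 0.924606 ≈ 17492 billion.

$17,492 billion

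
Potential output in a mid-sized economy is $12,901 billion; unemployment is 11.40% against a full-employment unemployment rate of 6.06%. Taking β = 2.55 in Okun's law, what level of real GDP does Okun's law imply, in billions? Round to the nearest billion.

$11,144 billion

Unemployment gap = 11.4 - 6.06 = 5.34 points, so the output gap is -2.55 × 5.34 = -13.617%.
Actual GDP = 12901 × (1 - 13.617/100) = 12901 × 0.86383 ≈ 11144 billion.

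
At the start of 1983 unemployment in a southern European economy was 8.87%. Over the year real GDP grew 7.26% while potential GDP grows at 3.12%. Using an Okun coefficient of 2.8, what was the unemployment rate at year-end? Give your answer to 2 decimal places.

Growth-rate Okun's law: g_Y = g_Y* - β × Δu, so Δu = (g_Y* - g_Y)/β.
Δu = (3.12 - 7.26)/2.8 = -4.14/2.8 = -1.48 percentage points.
Year-end unemployment = 8.87 - 1.48 = 7.39%.

7.39%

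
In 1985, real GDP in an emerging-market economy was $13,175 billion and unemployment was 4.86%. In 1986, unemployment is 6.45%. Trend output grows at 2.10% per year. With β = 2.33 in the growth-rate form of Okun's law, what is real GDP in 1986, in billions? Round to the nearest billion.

Δu = 6.45 - 4.86 = 1.59 points.
Okun's law (growth form): g_Y = g_Y* - β × Δu = 2.10 - 2.33 × (1.59) = 2.1 - 3.7047 = -1.6047%.
Real GDP in the next year = 13175 × (1 - 1.6047/100) = 13175 × 0.983953 ≈ 12964 billion.

$12,964 billion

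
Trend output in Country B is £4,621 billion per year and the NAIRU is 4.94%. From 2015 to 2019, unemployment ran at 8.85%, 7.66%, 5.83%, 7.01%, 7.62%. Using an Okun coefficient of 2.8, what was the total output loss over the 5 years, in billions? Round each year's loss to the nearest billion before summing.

£1,588 billion

Year 2015: gap = -2.8 × (8.85 - 4.94) = -10.948%, loss ≈ 4621 × 10.948/100 ≈ 506.
Year 2016: gap = -2.8 × (7.66 - 4.94) = -7.616%, loss ≈ 4621 × 7.616/100 ≈ 352.
Year 2017: gap = -2.8 × (5.83 - 4.94) = -2.492%, loss ≈ 4621 × 2.492/100 ≈ 115.
Year 2018: gap = -2.8 × (7.01 - 4.94) = -5.796%, loss ≈ 4621 × 5.796/100 ≈ 268.
Year 2019: gap = -2.8 × (7.62 - 4.94) = -7.504%, loss ≈ 4621 × 7.504/100 ≈ 347.
Total lost output = 506 + 352 + 115 + 268 + 347 = 1588 billion.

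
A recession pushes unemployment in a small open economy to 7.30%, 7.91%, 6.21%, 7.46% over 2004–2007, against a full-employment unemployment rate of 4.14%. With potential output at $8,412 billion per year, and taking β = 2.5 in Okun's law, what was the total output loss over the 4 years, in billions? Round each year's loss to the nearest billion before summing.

Year 2004: gap = -2.5 × (7.3 - 4.14) = -7.9%, loss ≈ 8412 × 7.9/100 ≈ 665.
Year 2005: gap = -2.5 × (7.91 - 4.14) = -9.425%, loss ≈ 8412 × 9.425/100 ≈ 793.
Year 2006: gap = -2.5 × (6.21 - 4.14) = -5.175%, loss ≈ 8412 × 5.175/100 ≈ 435.
Year 2007: gap = -2.5 × (7.46 - 4.14) = -8.3%, loss ≈ 8412 × 8.3/100 ≈ 698.
Total lost output = 665 + 793 + 435 + 698 = 2591 billion.

$2,591 billion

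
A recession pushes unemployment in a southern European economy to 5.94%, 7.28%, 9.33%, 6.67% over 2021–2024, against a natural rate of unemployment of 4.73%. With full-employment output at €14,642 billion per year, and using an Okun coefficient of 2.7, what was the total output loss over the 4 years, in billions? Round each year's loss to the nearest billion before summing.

Year 2021: gap = -2.7 × (5.94 - 4.73) = -3.267%, loss ≈ 14642 × 3.267/100 ≈ 478.
Year 2022: gap = -2.7 × (7.28 - 4.73) = -6.885%, loss ≈ 14642 × 6.885/100 ≈ 1008.
Year 2023: gap = -2.7 × (9.33 - 4.73) = -12.42%, loss ≈ 14642 × 12.42/100 ≈ 1819.
Year 2024: gap = -2.7 × (6.67 - 4.73) = -5.238%, loss ≈ 14642 × 5.238/100 ≈ 767.
Total lost output = 478 + 1008 + 1819 + 767 = 4072 billion.

€4,072 billion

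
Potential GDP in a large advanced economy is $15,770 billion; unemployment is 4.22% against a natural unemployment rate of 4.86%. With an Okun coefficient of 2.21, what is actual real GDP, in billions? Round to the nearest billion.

Unemployment gap = 4.22 - 4.86 = -0.64 points, so the output gap is -2.21 × (-0.64) = 1.4144%.
Actual GDP = 15770 × (1 + 1.4144/100) = 15770 × 1.014144 ≈ 15993 billion.

$15,993 billion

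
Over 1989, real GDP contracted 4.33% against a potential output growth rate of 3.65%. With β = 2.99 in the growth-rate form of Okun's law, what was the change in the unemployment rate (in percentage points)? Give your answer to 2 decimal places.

2.67 percentage points

Growth-rate Okun's law: g_Y = g_Y* - β × Δu, so Δu = (g_Y* - g_Y)/β.
Δu = (3.65 + 4.33)/2.99 = 7.98/2.99 = 2.67 percentage points.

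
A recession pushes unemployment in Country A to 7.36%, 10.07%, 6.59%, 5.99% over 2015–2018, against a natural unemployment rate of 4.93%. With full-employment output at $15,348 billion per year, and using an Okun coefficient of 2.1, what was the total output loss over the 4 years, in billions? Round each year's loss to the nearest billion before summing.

Year 2015: gap = -2.1 × (7.36 - 4.93) = -5.103%, loss ≈ 15348 × 5.103/100 ≈ 783.
Year 2016: gap = -2.1 × (10.07 - 4.93) = -10.794%, loss ≈ 15348 × 10.794/100 ≈ 1657.
Year 2017: gap = -2.1 × (6.59 - 4.93) = -3.486%, loss ≈ 15348 × 3.486/100 ≈ 535.
Year 2018: gap = -2.1 × (5.99 - 4.93) = -2.226%, loss ≈ 15348 × 2.226/100 ≈ 342.
Total lost output = 783 + 1657 + 535 + 342 = 3317 billion.

$3,317 billion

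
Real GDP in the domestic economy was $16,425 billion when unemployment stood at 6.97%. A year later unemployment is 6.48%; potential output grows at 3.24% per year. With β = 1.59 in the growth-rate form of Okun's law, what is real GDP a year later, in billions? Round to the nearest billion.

$17,085 billion

Δu = 6.48 - 6.97 = -0.49 points.
Okun's law (growth form): g_Y = g_Y* - β × Δu = 3.24 - 1.59 × (-0.49) = 3.24 + 0.7791 = 4.0191%.
Real GDP in the next year = 16425 × (1 + 4.0191/100) = 16425 × 1.040191 ≈ 17085 billion.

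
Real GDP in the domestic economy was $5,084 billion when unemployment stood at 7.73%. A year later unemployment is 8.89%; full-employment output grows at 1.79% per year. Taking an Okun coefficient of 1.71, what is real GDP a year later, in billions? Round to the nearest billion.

$5,074 billion

Δu = 8.89 - 7.73 = 1.16 points.
Okun's law (growth form): g_Y = g_Y* - β × Δu = 1.79 - 1.71 × (1.16) = 1.79 - 1.9836 = -0.1936%.
Real GDP in the next year = 5084 × (1 - 0.1936/100) = 5084 × 0.998064 ≈ 5074 billion.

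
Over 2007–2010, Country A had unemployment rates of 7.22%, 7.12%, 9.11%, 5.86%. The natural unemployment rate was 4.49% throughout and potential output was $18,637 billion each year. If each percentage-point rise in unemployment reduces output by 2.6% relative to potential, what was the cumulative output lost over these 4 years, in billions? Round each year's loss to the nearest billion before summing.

Year 2007: gap = -2.6 × (7.22 - 4.49) = -7.098%, loss ≈ 18637 × 7.098/100 ≈ 1323.
Year 2008: gap = -2.6 × (7.12 - 4.49) = -6.838%, loss ≈ 18637 × 6.838/100 ≈ 1274.
Year 2009: gap = -2.6 × (9.11 - 4.49) = -12.012%, loss ≈ 18637 × 12.012/100 ≈ 2239.
Year 2010: gap = -2.6 × (5.86 - 4.49) = -3.562%, loss ≈ 18637 × 3.562/100 ≈ 664.
Total lost output = 1323 + 1274 + 2239 + 664 = 5500 billion.

$5,500 billion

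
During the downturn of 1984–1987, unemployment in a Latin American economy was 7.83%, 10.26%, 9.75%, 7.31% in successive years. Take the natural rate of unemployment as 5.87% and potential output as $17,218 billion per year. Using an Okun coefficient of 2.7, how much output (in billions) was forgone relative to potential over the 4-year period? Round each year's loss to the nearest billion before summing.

Year 1984: gap = -2.7 × (7.83 - 5.87) = -5.292%, loss ≈ 17218 × 5.292/100 ≈ 911.
Year 1985: gap = -2.7 × (10.26 - 5.87) = -11.853%, loss ≈ 17218 × 11.853/100 ≈ 2041.
Year 1986: gap = -2.7 × (9.75 - 5.87) = -10.476%, loss ≈ 17218 × 10.476/100 ≈ 1804.
Year 1987: gap = -2.7 × (7.31 - 5.87) = -3.888%, loss ≈ 17218 × 3.888/100 ≈ 669.
Total lost output = 911 + 2041 + 1804 + 669 = 5425 billion.

$5,425 billion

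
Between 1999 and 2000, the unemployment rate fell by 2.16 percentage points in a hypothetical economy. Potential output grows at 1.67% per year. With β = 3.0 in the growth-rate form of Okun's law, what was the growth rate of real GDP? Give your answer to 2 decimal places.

8.15%

Growth-rate Okun's law: g_Y = g_Y* - β × Δu.
g_Y = 1.67 - 3.0 × (-2.16) = 1.67 + 6.48 = 8.15%, i.e. 8.15% to 2 d.p.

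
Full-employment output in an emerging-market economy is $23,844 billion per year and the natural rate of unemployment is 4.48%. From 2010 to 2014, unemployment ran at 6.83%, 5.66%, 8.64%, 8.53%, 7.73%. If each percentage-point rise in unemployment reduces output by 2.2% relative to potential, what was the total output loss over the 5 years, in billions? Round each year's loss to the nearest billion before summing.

Year 2010: gap = -2.2 × (6.83 - 4.48) = -5.17%, loss ≈ 23844 × 5.17/100 ≈ 1233.
Year 2011: gap = -2.2 × (5.66 - 4.48) = -2.596%, loss ≈ 23844 × 2.596/100 ≈ 619.
Year 2012: gap = -2.2 × (8.64 - 4.48) = -9.152%, loss ≈ 23844 × 9.152/100 ≈ 2182.
Year 2013: gap = -2.2 × (8.53 - 4.48) = -8.91%, loss ≈ 23844 × 8.91/100 ≈ 2125.
Year 2014: gap = -2.2 × (7.73 - 4.48) = -7.15%, loss ≈ 23844 × 7.15/100 ≈ 1705.
Total lost output = 1233 + 619 + 2182 + 2125 + 1705 = 7864 billion.

$7,864 billion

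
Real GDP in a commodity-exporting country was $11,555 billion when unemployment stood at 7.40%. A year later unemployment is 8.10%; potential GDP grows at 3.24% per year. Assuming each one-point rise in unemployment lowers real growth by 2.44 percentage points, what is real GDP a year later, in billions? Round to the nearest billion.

$11,732 billion

Δu = 8.1 - 7.4 = 0.7 points.
Okun's law (growth form): g_Y = g_Y* - β × Δu = 3.24 - 2.44 × (0.70) = 3.24 - 1.708 = 1.532%.
Real GDP in the next year = 11555 × (1 + 1.532/100) = 11555 × 1.01532 ≈ 11732 billion.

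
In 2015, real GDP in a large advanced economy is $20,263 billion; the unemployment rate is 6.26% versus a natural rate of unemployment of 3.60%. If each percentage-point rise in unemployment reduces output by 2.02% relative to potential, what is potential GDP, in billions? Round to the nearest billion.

$21,414 billion

Unemployment gap = 6.26 - 3.6 = 2.66 points, so output gap = -2.02 × 2.66 = -5.3732%.
Since Y = Y* × (1 + gap/100), Y* = 20263/0.946268 ≈ 21414 billion.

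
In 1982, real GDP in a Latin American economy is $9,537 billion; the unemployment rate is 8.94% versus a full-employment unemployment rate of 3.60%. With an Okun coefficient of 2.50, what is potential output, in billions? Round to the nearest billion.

$11,006 billion

Unemployment gap = 8.94 - 3.6 = 5.34 points, so output gap = -2.5 × 5.34 = -13.35%.
Since Y = Y* × (1 + gap/100), Y* = 9537/0.8665 ≈ 11006 billion.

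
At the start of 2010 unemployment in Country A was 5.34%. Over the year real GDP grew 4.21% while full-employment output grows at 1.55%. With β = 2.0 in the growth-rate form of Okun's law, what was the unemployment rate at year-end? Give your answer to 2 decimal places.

4.01%

Growth-rate Okun's law: g_Y = g_Y* - β × Δu, so Δu = (g_Y* - g_Y)/β.
Δu = (1.55 - 4.21)/2.0 = -2.66/2.0 = -1.33 percentage points.
Year-end unemployment = 5.34 - 1.33 = 4.01%.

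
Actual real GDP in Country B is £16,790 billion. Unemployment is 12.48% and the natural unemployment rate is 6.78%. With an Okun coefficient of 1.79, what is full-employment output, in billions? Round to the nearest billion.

Unemployment gap = 12.48 - 6.78 = 5.7 points, so output gap = -1.79 × 5.7 = -10.203%.
Since Y = Y* × (1 + gap/100), Y* = 16790/0.89797 ≈ 18698 billion.

£18,698 billion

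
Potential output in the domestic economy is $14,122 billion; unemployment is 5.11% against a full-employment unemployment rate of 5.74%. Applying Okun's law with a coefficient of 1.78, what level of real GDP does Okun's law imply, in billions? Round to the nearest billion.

Unemployment gap = 5.11 - 5.74 = -0.63 points, so the output gap is -1.78 × (-0.63) = 1.1214%.
Actual GDP = 14122 × (1 + 1.1214/100) = 14122 × 1.011214 ≈ 14280 billion.

$14,280 billion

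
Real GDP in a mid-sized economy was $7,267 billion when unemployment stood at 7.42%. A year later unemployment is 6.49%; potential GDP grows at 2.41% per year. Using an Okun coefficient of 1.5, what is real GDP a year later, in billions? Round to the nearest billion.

$7,544 billion

Δu = 6.49 - 7.42 = -0.93 points.
Okun's law (growth form): g_Y = g_Y* - β × Δu = 2.41 - 1.5 × (-0.93) = 2.41 + 1.395 = 3.805%.
Real GDP in the next year = 7267 × (1 + 3.805/100) = 7267 × 1.03805 ≈ 7544 billion.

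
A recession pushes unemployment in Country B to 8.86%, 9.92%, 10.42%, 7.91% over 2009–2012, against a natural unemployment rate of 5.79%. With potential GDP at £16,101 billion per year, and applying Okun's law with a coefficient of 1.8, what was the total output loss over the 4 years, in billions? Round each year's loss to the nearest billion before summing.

£4,043 billion

Year 2009: gap = -1.8 × (8.86 - 5.79) = -5.526%, loss ≈ 16101 × 5.526/100 ≈ 890.
Year 2010: gap = -1.8 × (9.92 - 5.79) = -7.434%, loss ≈ 16101 × 7.434/100 ≈ 1197.
Year 2011: gap = -1.8 × (10.42 - 5.79) = -8.334%, loss ≈ 16101 × 8.334/100 ≈ 1342.
Year 2012: gap = -1.8 × (7.91 - 5.79) = -3.816%, loss ≈ 16101 × 3.816/100 ≈ 614.
Total lost output = 890 + 1197 + 1342 + 614 = 4043 billion.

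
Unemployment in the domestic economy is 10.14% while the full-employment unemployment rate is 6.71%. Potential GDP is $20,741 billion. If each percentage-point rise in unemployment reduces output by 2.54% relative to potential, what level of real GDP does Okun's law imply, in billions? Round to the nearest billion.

Unemployment gap = 10.14 - 6.71 = 3.43 points, so the output gap is -2.54 × 3.43 = -8.7122%.
Actual GDP = 20741 × (1 - 8.7122/100) = 20741 × 0.912878 ≈ 18934 billion.

$18,934 billion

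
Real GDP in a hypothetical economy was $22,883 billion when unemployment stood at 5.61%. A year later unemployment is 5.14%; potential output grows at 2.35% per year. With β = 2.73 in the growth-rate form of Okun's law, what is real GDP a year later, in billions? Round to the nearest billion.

Δu = 5.14 - 5.61 = -0.47 points.
Okun's law (growth form): g_Y = g_Y* - β × Δu = 2.35 - 2.73 × (-0.47) = 2.35 + 1.2831 = 3.6331%.
Real GDP in the next year = 22883 × (1 + 3.6331/100) = 22883 × 1.036331 ≈ 23714 billion.

$23,714 billion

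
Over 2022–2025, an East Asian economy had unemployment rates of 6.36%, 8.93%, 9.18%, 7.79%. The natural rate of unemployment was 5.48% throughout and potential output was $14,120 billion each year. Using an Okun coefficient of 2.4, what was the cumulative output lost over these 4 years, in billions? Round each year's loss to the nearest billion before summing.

Year 2022: gap = -2.4 × (6.36 - 5.48) = -2.112%, loss ≈ 14120 × 2.112/100 ≈ 298.
Year 2023: gap = -2.4 × (8.93 - 5.48) = -8.28%, loss ≈ 14120 × 8.28/100 ≈ 1169.
Year 2024: gap = -2.4 × (9.18 - 5.48) = -8.88%, loss ≈ 14120 × 8.88/100 ≈ 1254.
Year 2025: gap = -2.4 × (7.79 - 5.48) = -5.544%, loss ≈ 14120 × 5.544/100 ≈ 783.
Total lost output = 298 + 1169 + 1254 + 783 = 3504 billion.

$3,504 billion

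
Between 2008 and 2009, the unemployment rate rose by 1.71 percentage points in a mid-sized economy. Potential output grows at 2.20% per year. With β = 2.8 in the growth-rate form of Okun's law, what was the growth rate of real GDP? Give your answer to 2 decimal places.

Growth-rate Okun's law: g_Y = g_Y* - β × Δu.
g_Y = 2.20 - 2.8 × (1.71) = 2.2 - 4.788 = -2.588%, i.e. -2.59% to 2 d.p.

-2.59%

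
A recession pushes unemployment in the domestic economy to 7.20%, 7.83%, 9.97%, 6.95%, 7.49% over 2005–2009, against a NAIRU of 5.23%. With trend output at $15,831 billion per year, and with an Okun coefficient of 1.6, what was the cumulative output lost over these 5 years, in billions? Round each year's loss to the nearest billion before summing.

Year 2005: gap = -1.6 × (7.2 - 5.23) = -3.152%, loss ≈ 15831 × 3.152/100 ≈ 499.
Year 2006: gap = -1.6 × (7.83 - 5.23) = -4.16%, loss ≈ 15831 × 4.16/100 ≈ 659.
Year 2007: gap = -1.6 × (9.97 - 5.23) = -7.584%, loss ≈ 15831 × 7.584/100 ≈ 1201.
Year 2008: gap = -1.6 × (6.95 - 5.23) = -2.752%, loss ≈ 15831 × 2.752/100 ≈ 436.
Year 2009: gap = -1.6 × (7.49 - 5.23) = -3.616%, loss ≈ 15831 × 3.616/100 ≈ 572.
Total lost output = 499 + 659 + 1201 + 436 + 572 = 3367 billion.

$3,367 billion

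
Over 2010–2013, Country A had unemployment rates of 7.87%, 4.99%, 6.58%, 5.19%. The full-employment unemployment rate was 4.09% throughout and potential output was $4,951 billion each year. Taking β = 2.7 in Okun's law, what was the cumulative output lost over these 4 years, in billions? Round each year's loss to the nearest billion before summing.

Year 2010: gap = -2.7 × (7.87 - 4.09) = -10.206%, loss ≈ 4951 × 10.206/100 ≈ 505.
Year 2011: gap = -2.7 × (4.99 - 4.09) = -2.43%, loss ≈ 4951 × 2.43/100 ≈ 120.
Year 2012: gap = -2.7 × (6.58 - 4.09) = -6.723%, loss ≈ 4951 × 6.723/100 ≈ 333.
Year 2013: gap = -2.7 × (5.19 - 4.09) = -2.97%, loss ≈ 4951 × 2.97/100 ≈ 147.
Total lost output = 505 + 120 + 333 + 147 = 1105 billion.

$1,105 billion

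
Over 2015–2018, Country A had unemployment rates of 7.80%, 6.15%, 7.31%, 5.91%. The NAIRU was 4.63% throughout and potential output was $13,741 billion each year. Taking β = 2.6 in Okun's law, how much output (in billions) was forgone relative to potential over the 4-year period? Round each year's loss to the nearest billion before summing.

Year 2015: gap = -2.6 × (7.8 - 4.63) = -8.242%, loss ≈ 13741 × 8.242/100 ≈ 1133.
Year 2016: gap = -2.6 × (6.15 - 4.63) = -3.952%, loss ≈ 13741 × 3.952/100 ≈ 543.
Year 2017: gap = -2.6 × (7.31 - 4.63) = -6.968%, loss ≈ 13741 × 6.968/100 ≈ 957.
Year 2018: gap = -2.6 × (5.91 - 4.63) = -3.328%, loss ≈ 13741 × 3.328/100 ≈ 457.
Total lost output = 1133 + 543 + 957 + 457 = 3090 billion.

$3,090 billion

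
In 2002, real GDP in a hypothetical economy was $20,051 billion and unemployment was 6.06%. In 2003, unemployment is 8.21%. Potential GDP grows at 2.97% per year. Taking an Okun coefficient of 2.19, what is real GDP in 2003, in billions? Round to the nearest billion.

Δu = 8.21 - 6.06 = 2.15 points.
Okun's law (growth form): g_Y = g_Y* - β × Δu = 2.97 - 2.19 × (2.15) = 2.97 - 4.7085 = -1.7385%.
Real GDP in the next year = 20051 × (1 - 1.7385/100) = 20051 × 0.982615 ≈ 19702 billion.

$19,702 billion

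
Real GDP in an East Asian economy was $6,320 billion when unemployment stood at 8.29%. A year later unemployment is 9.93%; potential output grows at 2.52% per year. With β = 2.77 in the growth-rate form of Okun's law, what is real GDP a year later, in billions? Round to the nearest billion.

$6,192 billion

Δu = 9.93 - 8.29 = 1.64 points.
Okun's law (growth form): g_Y = g_Y* - β × Δu = 2.52 - 2.77 × (1.64) = 2.52 - 4.5428 = -2.0228%.
Real GDP in the next year = 6320 × (1 - 2.0228/100) = 6320 × 0.979772 ≈ 6192 billion.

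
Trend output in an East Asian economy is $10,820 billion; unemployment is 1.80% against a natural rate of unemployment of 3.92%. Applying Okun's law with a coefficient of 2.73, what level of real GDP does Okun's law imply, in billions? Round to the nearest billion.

$11,446 billion

Unemployment gap = 1.8 - 3.92 = -2.12 points, so the output gap is -2.73 × (-2.12) = 5.7876%.
Actual GDP = 10820 × (1 + 5.7876/100) = 10820 × 1.057876 ≈ 11446 billion.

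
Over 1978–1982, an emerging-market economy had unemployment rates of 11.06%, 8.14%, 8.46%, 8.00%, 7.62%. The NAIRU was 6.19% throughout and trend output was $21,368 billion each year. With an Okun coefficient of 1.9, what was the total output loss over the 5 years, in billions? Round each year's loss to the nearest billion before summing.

Year 1978: gap = -1.9 × (11.06 - 6.19) = -9.253%, loss ≈ 21368 × 9.253/100 ≈ 1977.
Year 1979: gap = -1.9 × (8.14 - 6.19) = -3.705%, loss ≈ 21368 × 3.705/100 ≈ 792.
Year 1980: gap = -1.9 × (8.46 - 6.19) = -4.313%, loss ≈ 21368 × 4.313/100 ≈ 922.
Year 1981: gap = -1.9 × (8 - 6.19) = -3.439%, loss ≈ 21368 × 3.439/100 ≈ 735.
Year 1982: gap = -1.9 × (7.62 - 6.19) = -2.717%, loss ≈ 21368 × 2.717/100 ≈ 581.
Total lost output = 1977 + 792 + 922 + 735 + 581 = 5007 billion.

$5,007 billion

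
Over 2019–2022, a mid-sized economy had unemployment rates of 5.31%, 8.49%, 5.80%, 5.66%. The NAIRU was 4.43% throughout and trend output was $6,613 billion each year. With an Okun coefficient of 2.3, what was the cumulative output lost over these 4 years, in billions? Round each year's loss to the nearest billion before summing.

$1,147 billion

Year 2019: gap = -2.3 × (5.31 - 4.43) = -2.024%, loss ≈ 6613 × 2.024/100 ≈ 134.
Year 2020: gap = -2.3 × (8.49 - 4.43) = -9.338%, loss ≈ 6613 × 9.338/100 ≈ 618.
Year 2021: gap = -2.3 × (5.8 - 4.43) = -3.151%, loss ≈ 6613 × 3.151/100 ≈ 208.
Year 2022: gap = -2.3 × (5.66 - 4.43) = -2.829%, loss ≈ 6613 × 2.829/100 ≈ 187.
Total lost output = 134 + 618 + 208 + 187 = 1147 billion.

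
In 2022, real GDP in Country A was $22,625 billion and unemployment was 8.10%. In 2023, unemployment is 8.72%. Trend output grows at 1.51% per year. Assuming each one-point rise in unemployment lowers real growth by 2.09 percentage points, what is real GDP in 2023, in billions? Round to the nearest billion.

Δu = 8.72 - 8.1 = 0.62 points.
Okun's law (growth form): g_Y = g_Y* - β × Δu = 1.51 - 2.09 × (0.62) = 1.51 - 1.2958 = 0.2142%.
Real GDP in the next year = 22625 × (1 + 0.2142/100) = 22625 × 1.002142 ≈ 22673 billion.

$22,673 billion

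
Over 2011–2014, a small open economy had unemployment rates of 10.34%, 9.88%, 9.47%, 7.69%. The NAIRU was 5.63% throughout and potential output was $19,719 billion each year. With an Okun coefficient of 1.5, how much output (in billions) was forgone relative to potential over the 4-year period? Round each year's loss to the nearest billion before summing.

Year 2011: gap = -1.5 × (10.34 - 5.63) = -7.065%, loss ≈ 19719 × 7.065/100 ≈ 1393.
Year 2012: gap = -1.5 × (9.88 - 5.63) = -6.375%, loss ≈ 19719 × 6.375/100 ≈ 1257.
Year 2013: gap = -1.5 × (9.47 - 5.63) = -5.76%, loss ≈ 19719 × 5.76/100 ≈ 1136.
Year 2014: gap = -1.5 × (7.69 - 5.63) = -3.09%, loss ≈ 19719 × 3.09/100 ≈ 609.
Total lost output = 1393 + 1257 + 1136 + 609 = 4395 billion.

$4,395 billion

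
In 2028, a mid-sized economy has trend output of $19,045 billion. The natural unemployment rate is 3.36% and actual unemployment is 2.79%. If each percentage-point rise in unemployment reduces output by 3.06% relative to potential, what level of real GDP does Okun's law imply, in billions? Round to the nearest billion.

Unemployment gap = 2.79 - 3.36 = -0.57 points, so the output gap is -3.06 × (-0.57) = 1.7442%.
Actual GDP = 19045 × (1 + 1.7442/100) = 19045 × 1.017442 ≈ 19377 billion.

$19,377 billion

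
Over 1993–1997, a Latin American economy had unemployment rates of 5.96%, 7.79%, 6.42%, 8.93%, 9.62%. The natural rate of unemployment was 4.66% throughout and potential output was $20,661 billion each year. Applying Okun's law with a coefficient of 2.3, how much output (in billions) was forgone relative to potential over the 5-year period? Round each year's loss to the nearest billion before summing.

Year 1993: gap = -2.3 × (5.96 - 4.66) = -2.99%, loss ≈ 20661 × 2.99/100 ≈ 618.
Year 1994: gap = -2.3 × (7.79 - 4.66) = -7.199%, loss ≈ 20661 × 7.199/100 ≈ 1487.
Year 1995: gap = -2.3 × (6.42 - 4.66) = -4.048%, loss ≈ 20661 × 4.048/100 ≈ 836.
Year 1996: gap = -2.3 × (8.93 - 4.66) = -9.821%, loss ≈ 20661 × 9.821/100 ≈ 2029.
Year 1997: gap = -2.3 × (9.62 - 4.66) = -11.408%, loss ≈ 20661 × 11.408/100 ≈ 2357.
Total lost output = 618 + 1487 + 836 + 2029 + 2357 = 7327 billion.

$7,327 billion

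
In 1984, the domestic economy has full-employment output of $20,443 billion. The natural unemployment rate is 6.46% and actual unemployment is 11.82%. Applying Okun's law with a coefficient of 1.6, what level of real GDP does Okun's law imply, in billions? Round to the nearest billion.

Unemployment gap = 11.82 - 6.46 = 5.36 points, so the output gap is -1.6 × 5.36 = -8.576%.
Actual GDP = 20443 × (1 - 8.576/100) = 20443 × 0.91424 ≈ 18690 billion.

$18,690 billion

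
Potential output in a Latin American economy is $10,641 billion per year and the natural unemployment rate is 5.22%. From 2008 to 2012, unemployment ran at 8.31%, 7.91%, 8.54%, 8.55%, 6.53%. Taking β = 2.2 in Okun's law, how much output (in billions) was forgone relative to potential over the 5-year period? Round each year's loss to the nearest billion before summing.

Year 2008: gap = -2.2 × (8.31 - 5.22) = -6.798%, loss ≈ 10641 × 6.798/100 ≈ 723.
Year 2009: gap = -2.2 × (7.91 - 5.22) = -5.918%, loss ≈ 10641 × 5.918/100 ≈ 630.
Year 2010: gap = -2.2 × (8.54 - 5.22) = -7.304%, loss ≈ 10641 × 7.304/100 ≈ 777.
Year 2011: gap = -2.2 × (8.55 - 5.22) = -7.326%, loss ≈ 10641 × 7.326/100 ≈ 780.
Year 2012: gap = -2.2 × (6.53 - 5.22) = -2.882%, loss ≈ 10641 × 2.882/100 ≈ 307.
Total lost output = 723 + 630 + 777 + 780 + 307 = 3217 billion.

$3,217 billion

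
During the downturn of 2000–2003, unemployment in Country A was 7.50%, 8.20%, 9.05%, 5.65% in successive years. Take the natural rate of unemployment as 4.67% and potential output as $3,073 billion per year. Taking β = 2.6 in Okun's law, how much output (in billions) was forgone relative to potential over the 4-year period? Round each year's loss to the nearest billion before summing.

Year 2000: gap = -2.6 × (7.5 - 4.67) = -7.358%, loss ≈ 3073 × 7.358/100 ≈ 226.
Year 2001: gap = -2.6 × (8.2 - 4.67) = -9.178%, loss ≈ 3073 × 9.178/100 ≈ 282.
Year 2002: gap = -2.6 × (9.05 - 4.67) = -11.388%, loss ≈ 3073 × 11.388/100 ≈ 350.
Year 2003: gap = -2.6 × (5.65 - 4.67) = -2.548%, loss ≈ 3073 × 2.548/100 ≈ 78.
Total lost output = 226 + 282 + 350 + 78 = 936 billion.

$936 billion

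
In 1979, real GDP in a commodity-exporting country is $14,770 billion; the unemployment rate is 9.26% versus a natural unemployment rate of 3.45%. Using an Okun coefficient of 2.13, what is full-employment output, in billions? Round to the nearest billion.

$16,856 billion

Unemployment gap = 9.26 - 3.45 = 5.81 points, so output gap = -2.13 × 5.81 = -12.3753%.
Since Y = Y* × (1 + gap/100), Y* = 14770/0.876247 ≈ 16856 billion.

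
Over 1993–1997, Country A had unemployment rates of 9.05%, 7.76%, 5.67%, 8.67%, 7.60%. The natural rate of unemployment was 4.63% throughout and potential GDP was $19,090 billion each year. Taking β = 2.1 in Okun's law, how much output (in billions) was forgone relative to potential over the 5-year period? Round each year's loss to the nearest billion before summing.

$6,255 billion

Year 1993: gap = -2.1 × (9.05 - 4.63) = -9.282%, loss ≈ 19090 × 9.282/100 ≈ 1772.
Year 1994: gap = -2.1 × (7.76 - 4.63) = -6.573%, loss ≈ 19090 × 6.573/100 ≈ 1255.
Year 1995: gap = -2.1 × (5.67 - 4.63) = -2.184%, loss ≈ 19090 × 2.184/100 ≈ 417.
Year 1996: gap = -2.1 × (8.67 - 4.63) = -8.484%, loss ≈ 19090 × 8.484/100 ≈ 1620.
Year 1997: gap = -2.1 × (7.6 - 4.63) = -6.237%, loss ≈ 19090 × 6.237/100 ≈ 1191.
Total lost output = 1772 + 1255 + 417 + 1620 + 1191 = 6255 billion.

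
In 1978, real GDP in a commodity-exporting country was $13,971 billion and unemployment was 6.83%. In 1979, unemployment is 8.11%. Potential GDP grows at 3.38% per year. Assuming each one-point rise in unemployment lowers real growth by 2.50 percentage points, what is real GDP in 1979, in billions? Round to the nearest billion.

$13,996 billion

Δu = 8.11 - 6.83 = 1.28 points.
Okun's law (growth form): g_Y = g_Y* - β × Δu = 3.38 - 2.50 × (1.28) = 3.38 - 3.2 = 0.18%.
Real GDP in the next year = 13971 × (1 + 0.18/100) = 13971 × 1.0018 ≈ 13996 billion.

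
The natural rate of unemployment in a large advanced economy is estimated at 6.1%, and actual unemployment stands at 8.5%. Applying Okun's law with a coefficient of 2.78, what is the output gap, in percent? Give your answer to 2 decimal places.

The unemployment gap is 8.5 - 6.1 = 2.4 percentage points.
Okun's law gives an output gap of -2.78 × 2.4 = -6.672%, i.e. 6.67% below potential.

-6.67%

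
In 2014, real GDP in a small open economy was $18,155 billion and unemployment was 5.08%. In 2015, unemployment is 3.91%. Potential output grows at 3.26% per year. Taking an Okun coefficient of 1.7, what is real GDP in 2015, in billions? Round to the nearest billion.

Δu = 3.91 - 5.08 = -1.17 points.
Okun's law (growth form): g_Y = g_Y* - β × Δu = 3.26 - 1.7 × (-1.17) = 3.26 + 1.989 = 5.249%.
Real GDP in the next year = 18155 × (1 + 5.249/100) = 18155 × 1.05249 ≈ 19108 billion.

$19,108 billion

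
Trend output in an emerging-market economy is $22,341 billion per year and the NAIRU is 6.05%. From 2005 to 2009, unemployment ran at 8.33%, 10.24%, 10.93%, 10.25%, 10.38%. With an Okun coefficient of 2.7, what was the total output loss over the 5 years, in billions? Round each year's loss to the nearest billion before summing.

$11,991 billion

Year 2005: gap = -2.7 × (8.33 - 6.05) = -6.156%, loss ≈ 22341 × 6.156/100 ≈ 1375.
Year 2006: gap = -2.7 × (10.24 - 6.05) = -11.313%, loss ≈ 22341 × 11.313/100 ≈ 2527.
Year 2007: gap = -2.7 × (10.93 - 6.05) = -13.176%, loss ≈ 22341 × 13.176/100 ≈ 2944.
Year 2008: gap = -2.7 × (10.25 - 6.05) = -11.34%, loss ≈ 22341 × 11.34/100 ≈ 2533.
Year 2009: gap = -2.7 × (10.38 - 6.05) = -11.691%, loss ≈ 22341 × 11.691/100 ≈ 2612.
Total lost output = 1375 + 2527 + 2944 + 2533 + 2612 = 11991 billion.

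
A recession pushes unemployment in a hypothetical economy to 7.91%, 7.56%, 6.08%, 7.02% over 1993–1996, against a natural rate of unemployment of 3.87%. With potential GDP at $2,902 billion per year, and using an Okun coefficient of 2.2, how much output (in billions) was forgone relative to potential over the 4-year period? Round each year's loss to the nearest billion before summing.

Year 1993: gap = -2.2 × (7.91 - 3.87) = -8.888%, loss ≈ 2902 × 8.888/100 ≈ 258.
Year 1994: gap = -2.2 × (7.56 - 3.87) = -8.118%, loss ≈ 2902 × 8.118/100 ≈ 236.
Year 1995: gap = -2.2 × (6.08 - 3.87) = -4.862%, loss ≈ 2902 × 4.862/100 ≈ 141.
Year 1996: gap = -2.2 × (7.02 - 3.87) = -6.93%, loss ≈ 2902 × 6.93/100 ≈ 201.
Total lost output = 258 + 236 + 141 + 201 = 836 billion.

$836 billion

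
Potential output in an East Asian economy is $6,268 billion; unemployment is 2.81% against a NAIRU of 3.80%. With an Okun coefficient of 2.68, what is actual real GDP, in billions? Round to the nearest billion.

$6,434 billion

Unemployment gap = 2.81 - 3.8 = -0.99 points, so the output gap is -2.68 × (-0.99) = 2.6532%.
Actual GDP = 6268 × (1 + 2.6532/100) = 6268 × 1.026532 ≈ 6434 billion.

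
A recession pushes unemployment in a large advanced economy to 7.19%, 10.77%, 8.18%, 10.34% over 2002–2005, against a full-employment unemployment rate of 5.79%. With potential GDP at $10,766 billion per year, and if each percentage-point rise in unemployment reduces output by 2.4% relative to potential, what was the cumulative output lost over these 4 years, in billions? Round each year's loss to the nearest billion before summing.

Year 2002: gap = -2.4 × (7.19 - 5.79) = -3.36%, loss ≈ 10766 × 3.36/100 ≈ 362.
Year 2003: gap = -2.4 × (10.77 - 5.79) = -11.952%, loss ≈ 10766 × 11.952/100 ≈ 1287.
Year 2004: gap = -2.4 × (8.18 - 5.79) = -5.736%, loss ≈ 10766 × 5.736/100 ≈ 618.
Year 2005: gap = -2.4 × (10.34 - 5.79) = -10.92%, loss ≈ 10766 × 10.92/100 ≈ 1176.
Total lost output = 362 + 1287 + 618 + 1176 = 3443 billion.

$3,443 billion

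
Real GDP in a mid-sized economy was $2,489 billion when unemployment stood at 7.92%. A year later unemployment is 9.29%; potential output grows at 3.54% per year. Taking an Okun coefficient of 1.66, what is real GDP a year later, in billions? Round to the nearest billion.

$2,521 billion

Δu = 9.29 - 7.92 = 1.37 points.
Okun's law (growth form): g_Y = g_Y* - β × Δu = 3.54 - 1.66 × (1.37) = 3.54 - 2.2742 = 1.2658%.
Real GDP in the next year = 2489 × (1 + 1.2658/100) = 2489 × 1.012658 ≈ 2521 billion.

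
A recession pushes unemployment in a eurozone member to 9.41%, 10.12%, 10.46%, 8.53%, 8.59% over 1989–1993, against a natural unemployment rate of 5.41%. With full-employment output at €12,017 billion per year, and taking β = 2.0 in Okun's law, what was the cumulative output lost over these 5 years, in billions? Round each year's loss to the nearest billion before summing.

€4,821 billion

Year 1989: gap = -2.0 × (9.41 - 5.41) = -8%, loss ≈ 12017 × 8/100 ≈ 961.
Year 1990: gap = -2.0 × (10.12 - 5.41) = -9.42%, loss ≈ 12017 × 9.42/100 ≈ 1132.
Year 1991: gap = -2.0 × (10.46 - 5.41) = -10.1%, loss ≈ 12017 × 10.1/100 ≈ 1214.
Year 1992: gap = -2.0 × (8.53 - 5.41) = -6.24%, loss ≈ 12017 × 6.24/100 ≈ 750.
Year 1993: gap = -2.0 × (8.59 - 5.41) = -6.36%, loss ≈ 12017 × 6.36/100 ≈ 764.
Total lost output = 961 + 1132 + 1214 + 750 + 764 = 4821 billion.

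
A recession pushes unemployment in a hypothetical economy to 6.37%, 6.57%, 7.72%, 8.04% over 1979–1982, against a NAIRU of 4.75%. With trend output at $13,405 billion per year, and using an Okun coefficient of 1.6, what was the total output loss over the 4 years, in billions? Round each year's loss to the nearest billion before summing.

Year 1979: gap = -1.6 × (6.37 - 4.75) = -2.592%, loss ≈ 13405 × 2.592/100 ≈ 347.
Year 1980: gap = -1.6 × (6.57 - 4.75) = -2.912%, loss ≈ 13405 × 2.912/100 ≈ 390.
Year 1981: gap = -1.6 × (7.72 - 4.75) = -4.752%, loss ≈ 13405 × 4.752/100 ≈ 637.
Year 1982: gap = -1.6 × (8.04 - 4.75) = -5.264%, loss ≈ 13405 × 5.264/100 ≈ 706.
Total lost output = 347 + 390 + 637 + 706 = 2080 billion.

$2,080 billion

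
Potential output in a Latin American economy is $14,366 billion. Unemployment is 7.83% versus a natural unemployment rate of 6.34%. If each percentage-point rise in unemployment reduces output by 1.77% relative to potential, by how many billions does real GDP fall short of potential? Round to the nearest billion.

Output gap = -1.77 × (7.83 - 6.34) = -1.77 × 1.49 = -2.6373%.
Actual GDP ≈ 14366 × 0.973627 ≈ 13987 billion, so the shortfall is 14366 - 13987 = 379 billion.

$379 billion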